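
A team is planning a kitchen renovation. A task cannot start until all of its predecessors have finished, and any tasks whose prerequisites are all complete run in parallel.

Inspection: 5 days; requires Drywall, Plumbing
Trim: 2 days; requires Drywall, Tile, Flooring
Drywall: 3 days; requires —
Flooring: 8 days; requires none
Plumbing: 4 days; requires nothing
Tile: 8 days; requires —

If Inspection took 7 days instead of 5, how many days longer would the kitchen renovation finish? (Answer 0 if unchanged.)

1

As given, the longest chain is Flooring→Trim = 8+2 = 10, so the finish is 10 days.
The longest path through Inspection is only 9 days, so Inspection has float 1.
Now Plumbing→Inspection = 4+7 = 11 is longest, so the finish becomes 11 days.
Change in finish: 11 − 10 = +1 days.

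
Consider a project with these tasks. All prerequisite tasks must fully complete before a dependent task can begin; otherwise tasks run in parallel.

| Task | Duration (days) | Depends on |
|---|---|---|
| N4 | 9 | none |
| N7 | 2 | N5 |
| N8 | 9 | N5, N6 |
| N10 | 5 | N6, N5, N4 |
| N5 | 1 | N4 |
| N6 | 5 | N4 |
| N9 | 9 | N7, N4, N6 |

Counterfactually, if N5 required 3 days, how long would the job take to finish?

23

The binding path is N4→N6→N8 = 9+5+9 = 23; finish at 23 days.
N5 has 2 days of float (longest path through it is 21).
New critical path: N4→N5→N7→N9 = 9+3+2+9 = 23 ⇒ 23 days.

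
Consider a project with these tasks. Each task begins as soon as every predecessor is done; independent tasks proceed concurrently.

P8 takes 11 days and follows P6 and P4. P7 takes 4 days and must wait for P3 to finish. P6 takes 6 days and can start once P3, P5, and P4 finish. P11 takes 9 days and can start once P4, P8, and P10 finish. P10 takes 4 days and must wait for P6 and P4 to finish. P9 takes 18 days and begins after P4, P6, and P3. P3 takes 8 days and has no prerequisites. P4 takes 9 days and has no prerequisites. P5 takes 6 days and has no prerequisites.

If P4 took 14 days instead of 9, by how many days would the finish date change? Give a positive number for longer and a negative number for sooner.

5

Baseline: P4→P6→P8→P11 = 9+6+11+9 = 35 → 35 days.
P4 is on the critical path; changing it to 14 makes that path 40 days.
No other chain overtakes it, so the finish is 40 days.
Change in finish: 40 − 35 = +5 days.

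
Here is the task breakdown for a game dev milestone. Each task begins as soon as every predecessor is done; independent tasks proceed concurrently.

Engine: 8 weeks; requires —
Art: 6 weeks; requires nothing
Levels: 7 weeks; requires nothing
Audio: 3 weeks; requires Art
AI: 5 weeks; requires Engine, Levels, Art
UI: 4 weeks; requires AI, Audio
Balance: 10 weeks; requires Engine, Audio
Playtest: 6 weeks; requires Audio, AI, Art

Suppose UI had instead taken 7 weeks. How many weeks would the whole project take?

20

Actual critical path: Engine→AI→Playtest = 8+5+6 = 19 ⇒ 19 weeks.
UI is off the critical path — its longest chain is 17 weeks, giving 2 of slack.
The binding chain switches to Engine→AI→UI = 8+5+7 = 20; finish 20 weeks.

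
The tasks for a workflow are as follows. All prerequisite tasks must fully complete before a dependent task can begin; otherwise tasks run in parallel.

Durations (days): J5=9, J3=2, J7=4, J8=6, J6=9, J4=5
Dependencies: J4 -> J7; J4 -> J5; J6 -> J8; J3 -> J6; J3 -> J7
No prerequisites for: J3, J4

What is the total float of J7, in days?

The longest chain is J3→J6→J8 = 2+9+6 = 17; overall finish 17 days.
Longest path through J7: 9 days (earliest finish 9, latest finish 17).
Slack of J7 = 13 − 5 = 8 days.

8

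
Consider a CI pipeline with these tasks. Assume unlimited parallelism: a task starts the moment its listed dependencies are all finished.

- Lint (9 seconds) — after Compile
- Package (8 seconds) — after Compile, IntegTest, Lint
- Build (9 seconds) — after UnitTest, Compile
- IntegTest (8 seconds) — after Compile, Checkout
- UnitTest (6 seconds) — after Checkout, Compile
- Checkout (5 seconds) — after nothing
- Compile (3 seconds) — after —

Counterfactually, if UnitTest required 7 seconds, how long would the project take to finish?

The binding path is Checkout→IntegTest→Package = 5+8+8 = 21; finish at 21 seconds.
UnitTest has 1 second of float (longest path through it is 20).
The binding chain switches to Checkout→UnitTest→Build = 5+7+9 = 21; finish 21 seconds.

21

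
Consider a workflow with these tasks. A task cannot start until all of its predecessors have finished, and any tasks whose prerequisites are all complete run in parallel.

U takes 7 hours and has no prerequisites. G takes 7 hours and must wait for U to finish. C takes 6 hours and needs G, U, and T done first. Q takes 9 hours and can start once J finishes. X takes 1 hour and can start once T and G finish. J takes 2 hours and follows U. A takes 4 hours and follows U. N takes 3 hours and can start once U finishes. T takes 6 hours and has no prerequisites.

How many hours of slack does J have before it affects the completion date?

2

Critical path: U→G→C = 7+7+6 = 20, so the finish is 20 hours.
The longest chain containing J totals 18 hours.
So J can slip 11 − 9 = 2 hours.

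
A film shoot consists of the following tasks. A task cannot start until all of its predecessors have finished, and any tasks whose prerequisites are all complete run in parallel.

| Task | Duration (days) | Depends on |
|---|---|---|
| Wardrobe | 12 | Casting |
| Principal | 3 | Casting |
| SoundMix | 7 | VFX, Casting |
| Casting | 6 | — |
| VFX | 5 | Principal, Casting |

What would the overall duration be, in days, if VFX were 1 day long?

As given, the longest chain is Casting→Principal→VFX→SoundMix = 6+3+5+7 = 21, so the finish is 21 days.
VFX is on the critical path; changing it to 1 makes that path 17 days.
Now Casting→Wardrobe = 6+12 = 18 is longest, so the finish becomes 18 days.

18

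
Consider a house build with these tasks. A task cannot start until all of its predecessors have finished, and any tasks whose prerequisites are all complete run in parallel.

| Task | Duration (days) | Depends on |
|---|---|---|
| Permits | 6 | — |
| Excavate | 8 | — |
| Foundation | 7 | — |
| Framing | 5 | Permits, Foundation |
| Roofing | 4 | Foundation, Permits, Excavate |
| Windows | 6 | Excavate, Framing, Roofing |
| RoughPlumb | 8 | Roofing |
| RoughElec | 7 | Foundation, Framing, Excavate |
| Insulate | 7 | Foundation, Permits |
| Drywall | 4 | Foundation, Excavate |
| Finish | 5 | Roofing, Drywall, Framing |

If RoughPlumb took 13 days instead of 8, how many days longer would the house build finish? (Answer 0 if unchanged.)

Baseline: Excavate→Roofing→RoughPlumb = 8+4+8 = 20 → 20 days.
RoughPlumb is on the critical path; changing it to 13 makes that path 25 days.
The critical path is still Excavate→Roofing→RoughPlumb; finish is now 25 days.
Change in finish: 25 − 20 = +5 days.

5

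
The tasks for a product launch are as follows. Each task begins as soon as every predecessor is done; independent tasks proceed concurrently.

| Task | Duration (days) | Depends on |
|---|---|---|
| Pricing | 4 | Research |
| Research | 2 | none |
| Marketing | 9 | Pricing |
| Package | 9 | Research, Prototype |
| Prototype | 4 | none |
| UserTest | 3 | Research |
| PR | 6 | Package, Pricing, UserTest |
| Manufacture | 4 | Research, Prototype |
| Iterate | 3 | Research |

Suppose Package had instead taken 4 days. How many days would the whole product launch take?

15

Actual critical path: Prototype→Package→PR = 4+9+6 = 19 ⇒ 19 days.
Package is on the critical path; changing it to 4 makes that path 14 days.
New critical path: Research→Pricing→Marketing = 2+4+9 = 15 ⇒ 15 days.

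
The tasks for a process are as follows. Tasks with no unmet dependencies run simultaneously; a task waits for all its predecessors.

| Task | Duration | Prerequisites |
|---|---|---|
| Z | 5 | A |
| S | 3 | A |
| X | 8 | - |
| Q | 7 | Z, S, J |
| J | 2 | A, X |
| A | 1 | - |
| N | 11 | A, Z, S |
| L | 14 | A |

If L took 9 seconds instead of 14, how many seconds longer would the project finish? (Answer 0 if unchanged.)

Actual critical path: X→J→Q = 8+2+7 = 17 ⇒ 17 seconds.
L has 2 seconds of float (longest path through it is 15).
That remains the longest chain; total 17 seconds.
Change in finish: 17 − 17 = +0 seconds.

0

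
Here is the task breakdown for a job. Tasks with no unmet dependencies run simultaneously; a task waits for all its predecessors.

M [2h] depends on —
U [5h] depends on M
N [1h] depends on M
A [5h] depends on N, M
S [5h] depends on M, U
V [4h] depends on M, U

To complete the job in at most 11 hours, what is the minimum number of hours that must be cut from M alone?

Current finish: 12 hours; target: 11.
M is on every critical path, so each hour cut from M cuts the finish by one (this holds down to a finish of 11).
Need 12 − 11 = 1 hour off M → M becomes 1 hour, finish becomes 11.

1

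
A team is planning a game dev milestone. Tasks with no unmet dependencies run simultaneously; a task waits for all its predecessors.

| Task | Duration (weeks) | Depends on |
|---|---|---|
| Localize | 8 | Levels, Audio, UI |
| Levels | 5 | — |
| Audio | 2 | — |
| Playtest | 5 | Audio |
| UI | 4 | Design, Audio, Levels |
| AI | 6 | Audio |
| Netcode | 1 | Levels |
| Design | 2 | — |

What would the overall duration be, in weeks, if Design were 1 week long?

As given, the longest chain is Levels→UI→Localize = 5+4+8 = 17, so the finish is 17 weeks.
Design has 3 weeks of float (longest path through it is 14).
No other chain overtakes it, so the finish is 17 weeks.

17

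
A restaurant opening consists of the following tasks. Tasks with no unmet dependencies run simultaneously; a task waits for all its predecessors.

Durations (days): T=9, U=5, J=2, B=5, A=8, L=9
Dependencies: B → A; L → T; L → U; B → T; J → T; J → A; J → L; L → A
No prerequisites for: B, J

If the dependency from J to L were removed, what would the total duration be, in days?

18

Original critical path: J→L→T = 2+9+9 = 20 ⇒ 20 days.
Without J→L, L's earliest start moves from 2 to 0.
After: L→T = 9+9 = 18 → 18 days.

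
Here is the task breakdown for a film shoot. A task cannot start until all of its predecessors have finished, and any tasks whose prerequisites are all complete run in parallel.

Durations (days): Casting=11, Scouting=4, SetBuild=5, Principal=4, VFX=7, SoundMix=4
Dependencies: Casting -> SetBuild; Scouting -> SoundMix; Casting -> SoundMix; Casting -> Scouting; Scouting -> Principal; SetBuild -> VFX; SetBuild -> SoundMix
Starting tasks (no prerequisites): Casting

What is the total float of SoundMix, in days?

3

Casting→SetBuild→VFX = 11+5+7 = 23 sets the makespan at 23 days.
Longest path through SoundMix: 20 days (earliest finish 20, latest finish 23).
So SoundMix can slip 23 − 20 = 3 days.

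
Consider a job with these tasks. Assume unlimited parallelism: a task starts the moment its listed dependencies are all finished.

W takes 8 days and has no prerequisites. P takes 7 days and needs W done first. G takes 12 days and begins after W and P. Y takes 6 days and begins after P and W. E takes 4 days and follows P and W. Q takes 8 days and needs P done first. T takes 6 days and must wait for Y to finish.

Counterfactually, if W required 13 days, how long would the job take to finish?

As given, the longest chain is W→P→G = 8+7+12 = 27, so the finish is 27 days.
W lies on that path, so at 13 days the path becomes 32 days.
That remains the longest chain; total 32 days.

32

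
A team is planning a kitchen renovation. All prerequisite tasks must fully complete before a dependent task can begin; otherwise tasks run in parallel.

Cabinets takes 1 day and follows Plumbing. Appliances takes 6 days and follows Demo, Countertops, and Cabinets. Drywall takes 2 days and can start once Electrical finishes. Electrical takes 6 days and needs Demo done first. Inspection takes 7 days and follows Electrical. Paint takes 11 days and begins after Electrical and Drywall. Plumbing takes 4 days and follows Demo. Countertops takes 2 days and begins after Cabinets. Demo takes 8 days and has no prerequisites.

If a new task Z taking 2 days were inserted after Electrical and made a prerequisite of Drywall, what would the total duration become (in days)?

29

Originally the schedule takes 27 days.
With Z inserted, Drywall now waits for max(Electrical, Z).
New critical path: Demo→Electrical→Z→Drywall→Paint = 8+6+2+2+11 = 29 ⇒ 29 days.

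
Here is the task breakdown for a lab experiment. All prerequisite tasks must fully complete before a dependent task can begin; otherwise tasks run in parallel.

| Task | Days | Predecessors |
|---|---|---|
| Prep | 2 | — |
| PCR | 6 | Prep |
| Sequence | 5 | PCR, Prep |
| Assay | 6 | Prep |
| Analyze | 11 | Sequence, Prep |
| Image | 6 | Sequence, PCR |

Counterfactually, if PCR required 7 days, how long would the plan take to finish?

25

As given, the longest chain is Prep→PCR→Sequence→Analyze = 2+6+5+11 = 24, so the finish is 24 days.
Since PCR is critical, the +1 change carries straight to that chain (now 25 days).
No other chain overtakes it, so the finish is 25 days.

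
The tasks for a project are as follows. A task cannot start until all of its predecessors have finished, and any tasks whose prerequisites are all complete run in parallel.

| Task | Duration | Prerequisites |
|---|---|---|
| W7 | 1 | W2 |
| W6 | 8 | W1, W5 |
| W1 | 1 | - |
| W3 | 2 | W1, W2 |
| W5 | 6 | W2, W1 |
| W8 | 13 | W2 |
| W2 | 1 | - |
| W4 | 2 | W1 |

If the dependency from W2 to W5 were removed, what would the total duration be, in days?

15

Original critical path: W1→W5→W6 = 1+6+8 = 15 ⇒ 15 days.
Dropping W2→W5 doesn't change W5's earliest start (1); another predecessor still binds.
New critical path: W1→W5→W6 = 1+6+8 = 15 ⇒ 15 days.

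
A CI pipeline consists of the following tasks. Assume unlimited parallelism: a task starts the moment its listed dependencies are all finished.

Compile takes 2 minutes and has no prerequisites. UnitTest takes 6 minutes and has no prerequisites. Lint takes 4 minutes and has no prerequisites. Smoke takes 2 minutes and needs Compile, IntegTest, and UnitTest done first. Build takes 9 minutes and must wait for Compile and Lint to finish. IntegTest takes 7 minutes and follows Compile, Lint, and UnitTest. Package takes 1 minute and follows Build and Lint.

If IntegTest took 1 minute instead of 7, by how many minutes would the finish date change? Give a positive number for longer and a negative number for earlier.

The binding path is UnitTest→IntegTest→Smoke = 6+7+2 = 15; finish at 15 minutes.
Since IntegTest is critical, the -6 change carries straight to that chain (now 9 minutes).
New critical path: Lint→Build→Package = 4+9+1 = 14 ⇒ 14 minutes.
Change in finish: 14 − 15 = -1 minutes.

-1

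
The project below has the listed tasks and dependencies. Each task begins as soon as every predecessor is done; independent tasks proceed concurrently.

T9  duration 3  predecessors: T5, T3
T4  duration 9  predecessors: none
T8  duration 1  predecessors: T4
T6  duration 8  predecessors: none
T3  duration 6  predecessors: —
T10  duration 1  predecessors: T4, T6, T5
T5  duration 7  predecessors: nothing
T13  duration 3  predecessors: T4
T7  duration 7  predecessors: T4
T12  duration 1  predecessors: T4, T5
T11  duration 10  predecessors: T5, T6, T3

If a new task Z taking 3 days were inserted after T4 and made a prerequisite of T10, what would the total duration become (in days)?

Originally the project takes 18 days.
With Z inserted, T10 now waits for max(T4, T6, T5, Z).
New critical path: T6→T11 = 8+10 = 18 ⇒ 18 days.

18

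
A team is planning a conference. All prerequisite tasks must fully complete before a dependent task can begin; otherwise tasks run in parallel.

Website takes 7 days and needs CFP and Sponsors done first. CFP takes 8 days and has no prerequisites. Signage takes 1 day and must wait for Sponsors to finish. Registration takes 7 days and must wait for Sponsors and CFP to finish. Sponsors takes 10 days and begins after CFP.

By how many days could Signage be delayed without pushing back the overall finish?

Critical path: CFP→Sponsors→Website = 8+10+7 = 25, so the finish is 25 days.
Longest path through Signage: 19 days (earliest finish 19, latest finish 25).
So Signage can slip 25 − 19 = 6 days.

6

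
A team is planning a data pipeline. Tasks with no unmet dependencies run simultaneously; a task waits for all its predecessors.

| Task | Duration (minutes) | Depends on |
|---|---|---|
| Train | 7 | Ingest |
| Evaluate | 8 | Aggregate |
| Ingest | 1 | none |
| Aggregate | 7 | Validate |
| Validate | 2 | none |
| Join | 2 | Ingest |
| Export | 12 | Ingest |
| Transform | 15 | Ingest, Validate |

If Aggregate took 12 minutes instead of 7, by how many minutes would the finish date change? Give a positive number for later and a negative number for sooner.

5

Actual critical path: Validate→Aggregate→Evaluate = 2+7+8 = 17 ⇒ 17 minutes.
Since Aggregate is critical, the +5 change carries straight to that chain (now 22 minutes).
No other chain overtakes it, so the finish is 22 minutes.
Change in finish: 22 − 17 = +5 minutes.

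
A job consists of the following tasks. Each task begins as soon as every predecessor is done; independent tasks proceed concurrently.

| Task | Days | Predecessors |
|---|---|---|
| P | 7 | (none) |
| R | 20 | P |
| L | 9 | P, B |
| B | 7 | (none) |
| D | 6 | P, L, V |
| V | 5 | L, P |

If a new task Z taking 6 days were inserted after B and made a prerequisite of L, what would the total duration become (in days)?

Originally the schedule takes 27 days.
With Z inserted, L now waits for max(P, B, Z).
New critical path: B→Z→L→V→D = 7+6+9+5+6 = 33 ⇒ 33 days.

33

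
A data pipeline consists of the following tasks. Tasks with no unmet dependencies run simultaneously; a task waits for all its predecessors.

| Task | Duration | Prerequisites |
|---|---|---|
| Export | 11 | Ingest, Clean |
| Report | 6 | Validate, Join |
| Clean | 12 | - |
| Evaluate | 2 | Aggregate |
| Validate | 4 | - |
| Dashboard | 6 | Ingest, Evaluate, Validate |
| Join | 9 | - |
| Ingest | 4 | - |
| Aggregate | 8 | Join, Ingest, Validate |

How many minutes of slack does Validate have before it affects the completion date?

The longest chain is Join→Aggregate→Evaluate→Dashboard = 9+8+2+6 = 25; overall finish 25 minutes.
Validate finishes as early as 4 and must finish by 9.
So Validate can slip 9 − 4 = 5 minutes.

5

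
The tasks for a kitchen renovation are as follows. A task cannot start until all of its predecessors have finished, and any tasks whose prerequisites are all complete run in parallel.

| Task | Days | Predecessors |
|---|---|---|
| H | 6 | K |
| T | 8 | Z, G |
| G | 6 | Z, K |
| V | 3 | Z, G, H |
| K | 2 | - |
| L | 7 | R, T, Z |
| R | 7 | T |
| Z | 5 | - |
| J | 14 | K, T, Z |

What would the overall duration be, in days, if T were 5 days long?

30

As given, the longest chain is Z→G→T→J = 5+6+8+14 = 33, so the finish is 33 days.
T lies on that path, so at 5 days the path becomes 30 days.
That remains the longest chain; total 30 days.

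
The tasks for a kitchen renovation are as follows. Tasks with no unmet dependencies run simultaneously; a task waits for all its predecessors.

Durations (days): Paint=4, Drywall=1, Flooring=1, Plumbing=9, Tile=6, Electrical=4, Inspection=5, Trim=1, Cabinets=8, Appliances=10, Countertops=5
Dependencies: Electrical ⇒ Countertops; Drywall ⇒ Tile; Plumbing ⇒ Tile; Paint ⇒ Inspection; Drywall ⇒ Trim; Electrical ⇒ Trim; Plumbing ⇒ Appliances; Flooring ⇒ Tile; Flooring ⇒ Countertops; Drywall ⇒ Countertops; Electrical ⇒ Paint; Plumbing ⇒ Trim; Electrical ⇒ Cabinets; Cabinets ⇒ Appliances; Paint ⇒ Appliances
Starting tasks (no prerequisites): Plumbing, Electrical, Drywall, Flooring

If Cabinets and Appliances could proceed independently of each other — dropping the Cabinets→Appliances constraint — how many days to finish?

19

With the dependency in place, Electrical→Cabinets→Appliances = 4+8+10 = 22 sets the finish at 22 days.
Without Cabinets→Appliances, Appliances's earliest start moves from 12 to 9.
After: Plumbing→Appliances = 9+10 = 19 → 19 days.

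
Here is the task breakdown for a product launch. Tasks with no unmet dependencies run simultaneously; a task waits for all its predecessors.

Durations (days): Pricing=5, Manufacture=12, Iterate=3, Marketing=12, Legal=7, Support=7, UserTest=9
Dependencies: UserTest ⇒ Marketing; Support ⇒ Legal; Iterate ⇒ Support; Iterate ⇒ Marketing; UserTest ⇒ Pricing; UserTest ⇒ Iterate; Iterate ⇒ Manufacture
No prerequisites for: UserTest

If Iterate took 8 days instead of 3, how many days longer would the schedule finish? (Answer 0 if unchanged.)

5

Actual critical path: UserTest→Iterate→Support→Legal = 9+3+7+7 = 26 ⇒ 26 days.
Since Iterate is critical, the +5 change carries straight to that chain (now 31 days).
That remains the longest chain; total 31 days.
Change in finish: 31 − 26 = +5 days.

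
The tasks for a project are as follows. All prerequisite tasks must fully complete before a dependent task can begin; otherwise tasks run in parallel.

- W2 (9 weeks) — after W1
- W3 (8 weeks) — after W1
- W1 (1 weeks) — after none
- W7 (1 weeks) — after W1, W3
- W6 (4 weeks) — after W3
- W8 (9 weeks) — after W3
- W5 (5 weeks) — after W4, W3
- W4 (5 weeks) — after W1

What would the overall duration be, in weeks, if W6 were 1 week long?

Actual critical path: W1→W3→W8 = 1+8+9 = 18 ⇒ 18 weeks.
W6 is off the critical path — its longest chain is 13 weeks, giving 5 of slack.
The critical path is still W1→W3→W8; finish is now 18 weeks.

18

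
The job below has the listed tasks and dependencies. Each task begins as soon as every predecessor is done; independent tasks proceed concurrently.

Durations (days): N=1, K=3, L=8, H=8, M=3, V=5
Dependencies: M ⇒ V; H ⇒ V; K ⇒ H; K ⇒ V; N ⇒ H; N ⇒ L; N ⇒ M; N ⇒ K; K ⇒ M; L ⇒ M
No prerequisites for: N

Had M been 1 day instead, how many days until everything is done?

17

Critical path before the change: N→L→M→V = 1+8+3+5 = 17 giving 17 days.
Since M is critical, the -2 change carries straight to that chain (now 15 days).
New critical path: N→K→H→V = 1+3+8+5 = 17 ⇒ 17 days.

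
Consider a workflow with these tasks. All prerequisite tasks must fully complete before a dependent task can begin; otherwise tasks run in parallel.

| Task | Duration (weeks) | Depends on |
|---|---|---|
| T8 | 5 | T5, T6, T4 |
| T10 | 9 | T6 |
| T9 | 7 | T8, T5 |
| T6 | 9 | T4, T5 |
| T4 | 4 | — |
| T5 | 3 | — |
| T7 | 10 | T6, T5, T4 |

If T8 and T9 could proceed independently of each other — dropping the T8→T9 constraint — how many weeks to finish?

Before: longest chain T4→T6→T8→T9 = 4+9+5+7 = 25, finish 25.
Without T8→T9, T9's earliest start moves from 18 to 3.
The longest chain is now T4→T6→T7 = 4+9+10 = 23, so the workflow takes 23 weeks.

23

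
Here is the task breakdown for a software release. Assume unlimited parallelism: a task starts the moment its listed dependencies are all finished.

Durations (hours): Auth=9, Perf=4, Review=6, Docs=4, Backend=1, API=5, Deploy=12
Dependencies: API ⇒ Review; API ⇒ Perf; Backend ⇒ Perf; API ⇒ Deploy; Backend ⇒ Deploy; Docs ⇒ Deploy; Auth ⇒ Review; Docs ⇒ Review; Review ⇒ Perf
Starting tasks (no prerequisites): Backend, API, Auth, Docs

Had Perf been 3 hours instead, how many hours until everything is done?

Baseline: Auth→Review→Perf = 9+6+4 = 19 → 19 hours.
Since Perf is critical, the -1 change carries straight to that chain (now 18 hours).
The critical path is still Auth→Review→Perf; finish is now 18 hours.

18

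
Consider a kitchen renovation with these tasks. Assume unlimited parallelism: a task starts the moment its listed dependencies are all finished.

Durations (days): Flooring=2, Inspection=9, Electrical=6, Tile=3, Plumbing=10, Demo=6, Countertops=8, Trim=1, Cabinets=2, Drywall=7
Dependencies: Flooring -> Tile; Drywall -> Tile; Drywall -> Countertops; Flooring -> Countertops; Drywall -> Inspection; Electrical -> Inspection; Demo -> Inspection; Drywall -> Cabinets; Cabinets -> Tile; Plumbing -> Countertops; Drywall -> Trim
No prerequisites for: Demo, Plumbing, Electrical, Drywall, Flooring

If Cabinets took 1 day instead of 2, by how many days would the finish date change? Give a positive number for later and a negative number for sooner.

The binding path is Plumbing→Countertops = 10+8 = 18; finish at 18 days.
Cabinets has 6 days of float (longest path through it is 12).
The critical path is still Plumbing→Countertops; finish is now 18 days.
Change in finish: 18 − 18 = +0 days.

0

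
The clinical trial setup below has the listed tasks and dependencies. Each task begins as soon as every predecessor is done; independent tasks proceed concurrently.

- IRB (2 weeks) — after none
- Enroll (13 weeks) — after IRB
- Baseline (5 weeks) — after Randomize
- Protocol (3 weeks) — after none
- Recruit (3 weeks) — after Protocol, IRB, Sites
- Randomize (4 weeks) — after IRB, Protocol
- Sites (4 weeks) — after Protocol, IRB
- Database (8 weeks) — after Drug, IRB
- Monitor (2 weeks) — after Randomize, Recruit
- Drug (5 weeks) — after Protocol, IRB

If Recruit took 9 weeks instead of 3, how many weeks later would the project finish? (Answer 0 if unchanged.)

2

Critical path before the change: Protocol→Drug→Database = 3+5+8 = 16 giving 16 weeks.
The longest path through Recruit is only 12 weeks, so Recruit has float 4.
New critical path: Protocol→Sites→Recruit→Monitor = 3+4+9+2 = 18 ⇒ 18 weeks.
Change in finish: 18 − 16 = +2 weeks.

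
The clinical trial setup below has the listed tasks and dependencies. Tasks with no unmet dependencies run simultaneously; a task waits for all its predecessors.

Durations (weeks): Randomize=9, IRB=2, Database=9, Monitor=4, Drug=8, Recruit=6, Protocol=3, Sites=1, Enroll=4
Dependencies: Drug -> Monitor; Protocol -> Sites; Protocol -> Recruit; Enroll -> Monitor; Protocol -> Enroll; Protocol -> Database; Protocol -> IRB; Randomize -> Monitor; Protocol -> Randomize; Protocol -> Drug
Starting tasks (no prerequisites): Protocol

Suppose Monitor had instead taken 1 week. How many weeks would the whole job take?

13

As given, the longest chain is Protocol→Randomize→Monitor = 3+9+4 = 16, so the finish is 16 weeks.
Since Monitor is critical, the -3 change carries straight to that chain (now 13 weeks).
The critical path is still Protocol→Randomize→Monitor; finish is now 13 weeks.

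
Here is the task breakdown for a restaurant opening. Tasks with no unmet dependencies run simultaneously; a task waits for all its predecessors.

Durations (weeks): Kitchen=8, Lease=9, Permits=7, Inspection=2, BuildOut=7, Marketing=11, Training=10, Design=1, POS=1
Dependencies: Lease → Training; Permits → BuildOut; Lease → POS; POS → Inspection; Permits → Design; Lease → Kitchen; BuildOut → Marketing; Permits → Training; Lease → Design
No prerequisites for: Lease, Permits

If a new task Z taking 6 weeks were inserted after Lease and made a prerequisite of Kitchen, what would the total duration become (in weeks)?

Originally the schedule takes 25 weeks.
With Z inserted, Kitchen now waits for max(Lease, Z).
New critical path: Permits→BuildOut→Marketing = 7+7+11 = 25 ⇒ 25 weeks.

25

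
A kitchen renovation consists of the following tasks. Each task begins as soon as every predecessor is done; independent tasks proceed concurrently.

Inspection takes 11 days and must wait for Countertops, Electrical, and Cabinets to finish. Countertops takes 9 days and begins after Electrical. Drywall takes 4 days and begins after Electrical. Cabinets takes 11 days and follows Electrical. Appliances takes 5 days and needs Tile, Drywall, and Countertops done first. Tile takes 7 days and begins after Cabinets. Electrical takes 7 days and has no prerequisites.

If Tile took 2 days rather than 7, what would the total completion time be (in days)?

29

Critical path before the change: Electrical→Cabinets→Tile→Appliances = 7+11+7+5 = 30 giving 30 days.
Since Tile is critical, the -5 change carries straight to that chain (now 25 days).
New critical path: Electrical→Cabinets→Inspection = 7+11+11 = 29 ⇒ 29 days.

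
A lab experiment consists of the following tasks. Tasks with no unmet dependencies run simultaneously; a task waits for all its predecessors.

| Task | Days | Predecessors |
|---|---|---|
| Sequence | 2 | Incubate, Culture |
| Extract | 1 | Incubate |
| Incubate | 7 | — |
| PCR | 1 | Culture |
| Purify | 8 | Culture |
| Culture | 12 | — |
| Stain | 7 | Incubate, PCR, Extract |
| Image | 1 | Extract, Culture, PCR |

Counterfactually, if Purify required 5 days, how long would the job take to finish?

20

Critical path before the change: Culture→Purify = 12+8 = 20 giving 20 days.
Purify lies on that path, so at 5 days the path becomes 17 days.
Now Culture→PCR→Stain = 12+1+7 = 20 is longest, so the finish becomes 20 days.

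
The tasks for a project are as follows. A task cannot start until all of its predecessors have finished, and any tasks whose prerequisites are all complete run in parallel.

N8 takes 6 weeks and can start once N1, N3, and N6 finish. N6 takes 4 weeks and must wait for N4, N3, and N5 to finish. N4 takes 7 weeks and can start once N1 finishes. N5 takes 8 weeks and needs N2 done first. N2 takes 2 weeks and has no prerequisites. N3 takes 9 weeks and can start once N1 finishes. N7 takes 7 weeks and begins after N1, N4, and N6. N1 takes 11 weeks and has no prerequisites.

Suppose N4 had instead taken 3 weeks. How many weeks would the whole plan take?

Critical path before the change: N1→N3→N6→N7 = 11+9+4+7 = 31 giving 31 weeks.
N4 is off the critical path — its longest chain is 29 weeks, giving 2 of slack.
No other chain overtakes it, so the finish is 31 weeks.

31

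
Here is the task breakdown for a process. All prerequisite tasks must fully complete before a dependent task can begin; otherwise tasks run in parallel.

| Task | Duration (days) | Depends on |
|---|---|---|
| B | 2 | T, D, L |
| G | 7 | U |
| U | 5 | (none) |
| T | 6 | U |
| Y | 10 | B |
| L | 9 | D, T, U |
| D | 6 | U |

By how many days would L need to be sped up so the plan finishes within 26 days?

Current finish: 32 days; target: 26.
L is on every critical path, so each day cut from L cuts the finish by one (this holds down to a finish of 24).
Need 32 − 26 = 6 days off L → L becomes 3 days, finish becomes 26.

6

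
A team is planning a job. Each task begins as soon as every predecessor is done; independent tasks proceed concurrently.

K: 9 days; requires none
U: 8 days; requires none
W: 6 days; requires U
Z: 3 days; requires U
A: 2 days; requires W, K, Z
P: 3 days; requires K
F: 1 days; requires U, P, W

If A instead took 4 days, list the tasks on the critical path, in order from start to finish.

The binding path is U→W→A = 8+6+2 = 16; finish at 16 days.
A is on the critical path; changing it to 4 makes that path 18 days.
No other chain overtakes it, so the finish is 18 days.

U, W, A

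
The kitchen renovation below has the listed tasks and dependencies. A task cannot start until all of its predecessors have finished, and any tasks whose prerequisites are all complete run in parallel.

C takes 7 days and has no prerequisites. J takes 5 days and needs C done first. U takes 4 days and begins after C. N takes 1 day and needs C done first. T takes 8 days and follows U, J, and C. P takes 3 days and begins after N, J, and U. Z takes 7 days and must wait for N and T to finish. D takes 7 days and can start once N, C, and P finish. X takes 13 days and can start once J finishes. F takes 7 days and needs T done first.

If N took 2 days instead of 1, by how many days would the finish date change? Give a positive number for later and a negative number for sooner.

0

Critical path before the change: C→J→T→Z = 7+5+8+7 = 27 giving 27 days.
N is off the critical path — its longest chain is 18 days, giving 9 of slack.
No other chain overtakes it, so the finish is 27 days.
Change in finish: 27 − 27 = +0 days.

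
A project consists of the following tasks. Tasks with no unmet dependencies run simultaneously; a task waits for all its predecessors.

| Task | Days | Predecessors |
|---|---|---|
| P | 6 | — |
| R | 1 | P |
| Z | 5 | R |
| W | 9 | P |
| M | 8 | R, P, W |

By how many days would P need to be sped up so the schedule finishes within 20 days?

3

Current finish: 23 days; target: 20.
P is on every critical path, so each day cut from P cuts the finish by one (this holds down to a finish of 18).
Need 23 − 20 = 3 days off P → P becomes 3 days, finish becomes 20.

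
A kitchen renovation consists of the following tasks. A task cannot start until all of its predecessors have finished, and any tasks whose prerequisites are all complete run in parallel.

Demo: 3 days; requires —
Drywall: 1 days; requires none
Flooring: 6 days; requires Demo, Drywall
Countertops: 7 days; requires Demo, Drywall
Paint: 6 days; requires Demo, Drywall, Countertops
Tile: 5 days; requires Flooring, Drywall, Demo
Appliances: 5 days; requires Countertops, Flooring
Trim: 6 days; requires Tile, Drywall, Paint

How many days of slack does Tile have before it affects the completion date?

2

The longest chain is Demo→Countertops→Paint→Trim = 3+7+6+6 = 22; overall finish 22 days.
The longest chain containing Tile totals 20 days.
Slack of Tile = 11 − 9 = 2 days.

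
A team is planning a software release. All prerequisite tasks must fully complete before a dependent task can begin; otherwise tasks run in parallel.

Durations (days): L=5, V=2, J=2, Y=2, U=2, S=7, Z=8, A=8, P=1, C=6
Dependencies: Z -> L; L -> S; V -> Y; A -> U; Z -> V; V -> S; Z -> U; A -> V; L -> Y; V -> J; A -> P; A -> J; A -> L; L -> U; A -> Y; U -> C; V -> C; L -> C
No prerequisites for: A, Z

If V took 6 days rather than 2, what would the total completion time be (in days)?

Baseline: A→L→U→C = 8+5+2+6 = 21 → 21 days.
V is off the critical path — its longest chain is 17 days, giving 4 of slack.
That remains the longest chain; total 21 days.

21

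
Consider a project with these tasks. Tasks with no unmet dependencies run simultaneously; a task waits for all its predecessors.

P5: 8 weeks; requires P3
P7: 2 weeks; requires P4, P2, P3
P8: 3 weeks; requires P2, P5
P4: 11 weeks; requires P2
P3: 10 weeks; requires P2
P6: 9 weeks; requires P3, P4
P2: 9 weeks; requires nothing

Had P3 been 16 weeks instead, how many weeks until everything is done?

Actual critical path: P2→P3→P5→P8 = 9+10+8+3 = 30 ⇒ 30 weeks.
P3 is on the critical path; changing it to 16 makes that path 36 weeks.
That remains the longest chain; total 36 weeks.

36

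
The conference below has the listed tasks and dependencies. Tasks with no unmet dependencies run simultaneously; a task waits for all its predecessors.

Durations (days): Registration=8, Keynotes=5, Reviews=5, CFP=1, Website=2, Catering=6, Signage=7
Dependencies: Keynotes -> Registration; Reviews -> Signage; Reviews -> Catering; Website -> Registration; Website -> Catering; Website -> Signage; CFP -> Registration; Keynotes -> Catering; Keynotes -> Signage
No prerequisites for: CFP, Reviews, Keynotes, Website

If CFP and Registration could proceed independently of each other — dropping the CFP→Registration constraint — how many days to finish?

13

Original critical path: Keynotes→Registration = 5+8 = 13 ⇒ 13 days.
Dropping CFP→Registration doesn't change Registration's earliest start (5); another predecessor still binds.
After: Keynotes→Registration = 5+8 = 13 → 13 days.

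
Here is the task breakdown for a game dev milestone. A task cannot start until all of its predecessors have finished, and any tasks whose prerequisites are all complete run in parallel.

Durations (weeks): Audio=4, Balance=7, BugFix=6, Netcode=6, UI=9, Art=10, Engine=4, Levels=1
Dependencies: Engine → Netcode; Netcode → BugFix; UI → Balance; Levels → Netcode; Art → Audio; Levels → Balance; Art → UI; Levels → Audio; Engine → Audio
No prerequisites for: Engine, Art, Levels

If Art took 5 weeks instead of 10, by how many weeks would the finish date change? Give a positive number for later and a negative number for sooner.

Actual critical path: Art→UI→Balance = 10+9+7 = 26 ⇒ 26 weeks.
Since Art is critical, the -5 change carries straight to that chain (now 21 weeks).
The critical path is still Art→UI→Balance; finish is now 21 weeks.
Change in finish: 21 − 26 = -5 weeks.

-5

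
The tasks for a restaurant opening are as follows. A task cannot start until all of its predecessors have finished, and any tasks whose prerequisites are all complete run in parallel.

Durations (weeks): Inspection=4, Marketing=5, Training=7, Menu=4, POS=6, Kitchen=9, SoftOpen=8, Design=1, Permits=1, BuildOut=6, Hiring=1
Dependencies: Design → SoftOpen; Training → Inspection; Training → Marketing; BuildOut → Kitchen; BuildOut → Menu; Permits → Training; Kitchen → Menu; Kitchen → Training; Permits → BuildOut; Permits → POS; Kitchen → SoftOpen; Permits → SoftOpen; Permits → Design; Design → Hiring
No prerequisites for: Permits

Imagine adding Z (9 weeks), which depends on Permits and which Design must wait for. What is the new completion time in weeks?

Originally the project takes 28 weeks.
With Z inserted, Design now waits for max(Permits, Z).
New critical path: Permits→BuildOut→Kitchen→Training→Marketing = 1+6+9+7+5 = 28 ⇒ 28 weeks.

28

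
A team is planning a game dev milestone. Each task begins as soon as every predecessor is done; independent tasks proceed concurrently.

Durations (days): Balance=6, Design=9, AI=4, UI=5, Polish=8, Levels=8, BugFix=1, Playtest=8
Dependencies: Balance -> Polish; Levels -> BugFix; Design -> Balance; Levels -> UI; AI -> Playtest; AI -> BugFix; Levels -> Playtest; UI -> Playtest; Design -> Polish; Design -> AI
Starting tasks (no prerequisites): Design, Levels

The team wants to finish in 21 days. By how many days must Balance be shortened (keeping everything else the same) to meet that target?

2

Current finish: 23 days; target: 21.
Balance is on every critical path, so each day cut from Balance cuts the finish by one (this holds down to a finish of 21).
Need 23 − 21 = 2 days off Balance → Balance becomes 4 days, finish becomes 21.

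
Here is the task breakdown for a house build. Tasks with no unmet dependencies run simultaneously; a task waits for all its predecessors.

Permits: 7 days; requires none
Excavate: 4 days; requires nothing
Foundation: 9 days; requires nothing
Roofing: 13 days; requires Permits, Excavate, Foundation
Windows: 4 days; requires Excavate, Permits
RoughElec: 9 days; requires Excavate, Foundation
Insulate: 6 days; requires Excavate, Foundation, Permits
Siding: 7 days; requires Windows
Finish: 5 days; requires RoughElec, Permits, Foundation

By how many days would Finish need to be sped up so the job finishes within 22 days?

1

Current finish: 23 days; target: 22.
Finish is on every critical path, so each day cut from Finish cuts the finish by one (this holds down to a finish of 22).
Need 23 − 22 = 1 day off Finish → Finish becomes 4 days, finish becomes 22.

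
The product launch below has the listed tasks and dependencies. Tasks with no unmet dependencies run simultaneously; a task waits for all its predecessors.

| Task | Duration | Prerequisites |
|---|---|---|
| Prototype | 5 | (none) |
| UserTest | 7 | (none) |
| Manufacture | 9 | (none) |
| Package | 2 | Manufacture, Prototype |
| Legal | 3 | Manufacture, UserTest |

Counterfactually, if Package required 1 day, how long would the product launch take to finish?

Actual critical path: Manufacture→Legal = 9+3 = 12 ⇒ 12 days.
The longest path through Package is only 11 days, so Package has float 1.
No other chain overtakes it, so the finish is 12 days.

12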